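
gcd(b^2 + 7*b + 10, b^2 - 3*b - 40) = b + 5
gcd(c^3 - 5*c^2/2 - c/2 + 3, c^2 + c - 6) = c - 2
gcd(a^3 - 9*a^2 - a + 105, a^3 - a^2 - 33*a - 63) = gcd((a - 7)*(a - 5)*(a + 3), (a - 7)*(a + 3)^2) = a^2 - 4*a - 21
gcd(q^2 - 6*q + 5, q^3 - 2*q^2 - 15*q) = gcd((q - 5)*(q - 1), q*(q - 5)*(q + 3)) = q - 5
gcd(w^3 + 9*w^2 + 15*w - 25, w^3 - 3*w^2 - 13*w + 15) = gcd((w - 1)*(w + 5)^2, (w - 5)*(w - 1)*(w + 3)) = w - 1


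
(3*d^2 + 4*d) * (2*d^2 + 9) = 6*d^4 + 8*d^3 + 27*d^2 + 36*d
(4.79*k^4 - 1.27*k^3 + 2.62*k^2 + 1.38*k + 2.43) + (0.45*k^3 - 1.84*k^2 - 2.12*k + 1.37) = 4.79*k^4 - 0.82*k^3 + 0.78*k^2 - 0.74*k + 3.8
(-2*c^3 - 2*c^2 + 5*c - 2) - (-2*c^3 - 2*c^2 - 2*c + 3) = 7*c - 5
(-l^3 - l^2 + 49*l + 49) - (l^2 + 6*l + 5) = -l^3 - 2*l^2 + 43*l + 44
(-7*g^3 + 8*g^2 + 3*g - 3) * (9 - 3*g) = 21*g^4 - 87*g^3 + 63*g^2 + 36*g - 27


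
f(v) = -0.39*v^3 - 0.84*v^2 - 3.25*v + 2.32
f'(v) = -1.17*v^2 - 1.68*v - 3.25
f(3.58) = -37.98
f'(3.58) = -24.26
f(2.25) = -13.69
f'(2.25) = -12.95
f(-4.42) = 33.95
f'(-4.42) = -18.68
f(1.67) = -7.27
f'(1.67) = -9.32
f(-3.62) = 21.58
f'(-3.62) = -12.50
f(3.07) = -26.86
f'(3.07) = -19.43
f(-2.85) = 13.79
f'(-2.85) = -7.97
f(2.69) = -20.09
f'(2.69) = -16.24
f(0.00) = 2.32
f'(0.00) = -3.25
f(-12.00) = 594.28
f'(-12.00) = -151.57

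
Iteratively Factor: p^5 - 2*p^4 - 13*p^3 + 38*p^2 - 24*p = (p)*(p^4 - 2*p^3 - 13*p^2 + 38*p - 24) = p*(p - 3)*(p^3 + p^2 - 10*p + 8) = p*(p - 3)*(p - 1)*(p^2 + 2*p - 8) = p*(p - 3)*(p - 2)*(p - 1)*(p + 4)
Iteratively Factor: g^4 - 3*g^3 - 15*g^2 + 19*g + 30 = (g + 1)*(g^3 - 4*g^2 - 11*g + 30) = (g + 1)*(g + 3)*(g^2 - 7*g + 10) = (g - 5)*(g + 1)*(g + 3)*(g - 2)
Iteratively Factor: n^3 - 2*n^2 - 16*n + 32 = (n - 4)*(n^2 + 2*n - 8) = (n - 4)*(n + 4)*(n - 2)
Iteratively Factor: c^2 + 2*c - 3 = (c + 3)*(c - 1)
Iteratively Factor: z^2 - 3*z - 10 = (z + 2)*(z - 5)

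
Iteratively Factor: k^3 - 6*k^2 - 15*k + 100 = (k - 5)*(k^2 - k - 20) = (k - 5)^2*(k + 4)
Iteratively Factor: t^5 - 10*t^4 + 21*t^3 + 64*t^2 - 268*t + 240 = (t - 2)*(t^4 - 8*t^3 + 5*t^2 + 74*t - 120) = (t - 2)^2*(t^3 - 6*t^2 - 7*t + 60) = (t - 4)*(t - 2)^2*(t^2 - 2*t - 15) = (t - 5)*(t - 4)*(t - 2)^2*(t + 3)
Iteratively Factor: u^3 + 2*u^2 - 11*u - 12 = (u + 4)*(u^2 - 2*u - 3) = (u + 1)*(u + 4)*(u - 3)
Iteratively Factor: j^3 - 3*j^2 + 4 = (j - 2)*(j^2 - j - 2) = (j - 2)*(j + 1)*(j - 2)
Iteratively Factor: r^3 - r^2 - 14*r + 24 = (r - 2)*(r^2 + r - 12) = (r - 3)*(r - 2)*(r + 4)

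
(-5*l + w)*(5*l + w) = -25*l^2 + w^2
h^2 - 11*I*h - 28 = (h - 7*I)*(h - 4*I)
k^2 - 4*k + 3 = (k - 3)*(k - 1)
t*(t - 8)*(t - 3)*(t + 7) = t^4 - 4*t^3 - 53*t^2 + 168*t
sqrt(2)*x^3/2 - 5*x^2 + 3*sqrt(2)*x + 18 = (x - 3*sqrt(2))^2*(sqrt(2)*x/2 + 1)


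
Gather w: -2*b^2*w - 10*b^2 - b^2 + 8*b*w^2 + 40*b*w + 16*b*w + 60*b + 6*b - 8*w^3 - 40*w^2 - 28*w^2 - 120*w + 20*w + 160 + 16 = -11*b^2 + 66*b - 8*w^3 + w^2*(8*b - 68) + w*(-2*b^2 + 56*b - 100) + 176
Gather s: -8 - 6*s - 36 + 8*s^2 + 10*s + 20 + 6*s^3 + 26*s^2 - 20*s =6*s^3 + 34*s^2 - 16*s - 24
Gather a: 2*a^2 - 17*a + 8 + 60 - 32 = 2*a^2 - 17*a + 36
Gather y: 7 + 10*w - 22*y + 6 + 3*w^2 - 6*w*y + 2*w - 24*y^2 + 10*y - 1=3*w^2 + 12*w - 24*y^2 + y*(-6*w - 12) + 12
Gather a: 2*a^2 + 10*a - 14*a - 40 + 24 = 2*a^2 - 4*a - 16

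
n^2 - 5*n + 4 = (n - 4)*(n - 1)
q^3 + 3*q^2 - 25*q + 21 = (q - 3)*(q - 1)*(q + 7)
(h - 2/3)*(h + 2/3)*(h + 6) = h^3 + 6*h^2 - 4*h/9 - 8/3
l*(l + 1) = l^2 + l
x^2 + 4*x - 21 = (x - 3)*(x + 7)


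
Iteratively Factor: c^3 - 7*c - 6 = (c + 2)*(c^2 - 2*c - 3) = (c - 3)*(c + 2)*(c + 1)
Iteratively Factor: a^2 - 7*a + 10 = (a - 5)*(a - 2)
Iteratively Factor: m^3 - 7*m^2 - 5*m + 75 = (m + 3)*(m^2 - 10*m + 25) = (m - 5)*(m + 3)*(m - 5)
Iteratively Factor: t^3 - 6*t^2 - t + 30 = (t - 5)*(t^2 - t - 6) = (t - 5)*(t + 2)*(t - 3)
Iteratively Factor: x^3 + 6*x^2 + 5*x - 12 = (x - 1)*(x^2 + 7*x + 12) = (x - 1)*(x + 3)*(x + 4)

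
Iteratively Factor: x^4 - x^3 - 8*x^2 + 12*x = (x - 2)*(x^3 + x^2 - 6*x) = (x - 2)*(x + 3)*(x^2 - 2*x) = (x - 2)^2*(x + 3)*(x)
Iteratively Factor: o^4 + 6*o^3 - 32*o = (o - 2)*(o^3 + 8*o^2 + 16*o) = (o - 2)*(o + 4)*(o^2 + 4*o) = o*(o - 2)*(o + 4)*(o + 4)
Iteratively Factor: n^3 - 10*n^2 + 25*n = (n)*(n^2 - 10*n + 25) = n*(n - 5)*(n - 5)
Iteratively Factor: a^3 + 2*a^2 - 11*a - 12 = (a - 3)*(a^2 + 5*a + 4) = (a - 3)*(a + 1)*(a + 4)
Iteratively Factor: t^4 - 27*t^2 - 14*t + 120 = (t + 4)*(t^3 - 4*t^2 - 11*t + 30) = (t - 2)*(t + 4)*(t^2 - 2*t - 15) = (t - 5)*(t - 2)*(t + 4)*(t + 3)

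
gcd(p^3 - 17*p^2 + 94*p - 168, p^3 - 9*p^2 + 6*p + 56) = p^2 - 11*p + 28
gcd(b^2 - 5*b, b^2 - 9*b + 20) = b - 5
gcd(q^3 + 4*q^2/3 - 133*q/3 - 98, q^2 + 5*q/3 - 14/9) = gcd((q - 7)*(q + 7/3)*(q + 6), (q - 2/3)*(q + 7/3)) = q + 7/3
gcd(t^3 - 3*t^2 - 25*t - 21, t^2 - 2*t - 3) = t + 1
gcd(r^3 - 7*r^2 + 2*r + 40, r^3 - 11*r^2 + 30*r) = r - 5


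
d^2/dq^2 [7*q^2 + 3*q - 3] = 14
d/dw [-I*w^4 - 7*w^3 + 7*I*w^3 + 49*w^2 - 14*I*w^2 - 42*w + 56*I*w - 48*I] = -4*I*w^3 + w^2*(-21 + 21*I) + w*(98 - 28*I) - 42 + 56*I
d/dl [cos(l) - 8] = -sin(l)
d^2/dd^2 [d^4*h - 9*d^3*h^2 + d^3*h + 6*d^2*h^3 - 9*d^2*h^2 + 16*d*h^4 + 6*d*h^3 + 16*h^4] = 6*h*(2*d^2 - 9*d*h + d + 2*h^2 - 3*h)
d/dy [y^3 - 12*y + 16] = 3*y^2 - 12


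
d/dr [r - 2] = 1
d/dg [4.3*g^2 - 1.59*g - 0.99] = 8.6*g - 1.59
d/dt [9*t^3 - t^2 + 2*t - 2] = 27*t^2 - 2*t + 2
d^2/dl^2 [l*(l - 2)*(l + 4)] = 6*l + 4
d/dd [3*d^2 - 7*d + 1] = 6*d - 7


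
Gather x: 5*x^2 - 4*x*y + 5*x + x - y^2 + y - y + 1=5*x^2 + x*(6 - 4*y) - y^2 + 1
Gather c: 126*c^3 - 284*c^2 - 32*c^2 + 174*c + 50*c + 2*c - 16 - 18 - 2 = 126*c^3 - 316*c^2 + 226*c - 36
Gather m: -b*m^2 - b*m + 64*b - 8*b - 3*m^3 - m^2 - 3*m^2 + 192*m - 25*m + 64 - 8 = 56*b - 3*m^3 + m^2*(-b - 4) + m*(167 - b) + 56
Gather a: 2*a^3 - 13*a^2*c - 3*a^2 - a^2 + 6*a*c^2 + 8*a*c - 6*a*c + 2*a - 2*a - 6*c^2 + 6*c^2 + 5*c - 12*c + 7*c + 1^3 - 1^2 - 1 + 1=2*a^3 + a^2*(-13*c - 4) + a*(6*c^2 + 2*c)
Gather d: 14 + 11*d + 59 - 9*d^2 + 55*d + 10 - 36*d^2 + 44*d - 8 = -45*d^2 + 110*d + 75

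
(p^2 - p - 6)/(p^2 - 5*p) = (p^2 - p - 6)/(p*(p - 5))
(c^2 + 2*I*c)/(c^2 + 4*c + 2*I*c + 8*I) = c/(c + 4)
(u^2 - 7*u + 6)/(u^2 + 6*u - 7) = (u - 6)/(u + 7)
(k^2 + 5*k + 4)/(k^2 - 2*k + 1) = (k^2 + 5*k + 4)/(k^2 - 2*k + 1)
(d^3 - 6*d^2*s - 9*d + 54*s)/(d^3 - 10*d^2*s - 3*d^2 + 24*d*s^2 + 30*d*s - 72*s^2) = (-d - 3)/(-d + 4*s)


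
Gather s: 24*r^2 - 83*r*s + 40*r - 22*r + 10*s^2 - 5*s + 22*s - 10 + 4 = 24*r^2 + 18*r + 10*s^2 + s*(17 - 83*r) - 6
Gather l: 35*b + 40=35*b + 40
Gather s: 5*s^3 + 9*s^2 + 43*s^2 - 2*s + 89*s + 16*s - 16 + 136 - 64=5*s^3 + 52*s^2 + 103*s + 56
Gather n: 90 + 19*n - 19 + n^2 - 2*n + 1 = n^2 + 17*n + 72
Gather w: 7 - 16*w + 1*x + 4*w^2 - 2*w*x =4*w^2 + w*(-2*x - 16) + x + 7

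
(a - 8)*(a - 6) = a^2 - 14*a + 48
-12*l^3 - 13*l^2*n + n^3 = (-4*l + n)*(l + n)*(3*l + n)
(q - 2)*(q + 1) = q^2 - q - 2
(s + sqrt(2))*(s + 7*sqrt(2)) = s^2 + 8*sqrt(2)*s + 14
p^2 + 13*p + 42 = (p + 6)*(p + 7)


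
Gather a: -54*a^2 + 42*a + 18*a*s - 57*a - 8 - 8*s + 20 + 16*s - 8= -54*a^2 + a*(18*s - 15) + 8*s + 4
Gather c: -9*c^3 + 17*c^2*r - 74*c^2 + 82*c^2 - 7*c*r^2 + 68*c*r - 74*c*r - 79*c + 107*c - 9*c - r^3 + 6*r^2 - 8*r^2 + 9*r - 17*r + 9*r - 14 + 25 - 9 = -9*c^3 + c^2*(17*r + 8) + c*(-7*r^2 - 6*r + 19) - r^3 - 2*r^2 + r + 2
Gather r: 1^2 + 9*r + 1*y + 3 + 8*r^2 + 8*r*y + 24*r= 8*r^2 + r*(8*y + 33) + y + 4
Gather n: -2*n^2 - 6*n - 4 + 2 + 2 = -2*n^2 - 6*n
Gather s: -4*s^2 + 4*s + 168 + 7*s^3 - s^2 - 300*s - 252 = 7*s^3 - 5*s^2 - 296*s - 84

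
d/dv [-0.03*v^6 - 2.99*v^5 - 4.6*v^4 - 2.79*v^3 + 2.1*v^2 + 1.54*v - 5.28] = -0.18*v^5 - 14.95*v^4 - 18.4*v^3 - 8.37*v^2 + 4.2*v + 1.54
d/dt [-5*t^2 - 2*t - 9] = -10*t - 2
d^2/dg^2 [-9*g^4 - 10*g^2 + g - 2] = -108*g^2 - 20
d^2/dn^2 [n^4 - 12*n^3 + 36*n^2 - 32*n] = 12*n^2 - 72*n + 72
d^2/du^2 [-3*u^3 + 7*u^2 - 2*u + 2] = 14 - 18*u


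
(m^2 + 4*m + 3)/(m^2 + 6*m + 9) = (m + 1)/(m + 3)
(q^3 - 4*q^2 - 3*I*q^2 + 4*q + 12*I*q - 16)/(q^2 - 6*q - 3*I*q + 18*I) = (q^3 - q^2*(4 + 3*I) + 4*q*(1 + 3*I) - 16)/(q^2 - 3*q*(2 + I) + 18*I)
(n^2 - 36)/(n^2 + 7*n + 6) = (n - 6)/(n + 1)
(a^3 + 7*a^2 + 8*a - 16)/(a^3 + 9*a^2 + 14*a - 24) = (a + 4)/(a + 6)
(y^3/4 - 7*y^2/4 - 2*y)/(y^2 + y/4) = (y^2 - 7*y - 8)/(4*y + 1)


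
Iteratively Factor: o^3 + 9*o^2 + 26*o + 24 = (o + 4)*(o^2 + 5*o + 6) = (o + 3)*(o + 4)*(o + 2)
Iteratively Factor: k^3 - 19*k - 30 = (k + 2)*(k^2 - 2*k - 15) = (k + 2)*(k + 3)*(k - 5)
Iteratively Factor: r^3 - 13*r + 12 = (r - 3)*(r^2 + 3*r - 4) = (r - 3)*(r - 1)*(r + 4)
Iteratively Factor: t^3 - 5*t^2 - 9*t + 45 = (t + 3)*(t^2 - 8*t + 15) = (t - 3)*(t + 3)*(t - 5)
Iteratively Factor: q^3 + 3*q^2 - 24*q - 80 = (q + 4)*(q^2 - q - 20) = (q + 4)^2*(q - 5)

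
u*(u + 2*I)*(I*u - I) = I*u^3 - 2*u^2 - I*u^2 + 2*u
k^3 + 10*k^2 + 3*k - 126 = (k - 3)*(k + 6)*(k + 7)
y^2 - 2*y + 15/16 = (y - 5/4)*(y - 3/4)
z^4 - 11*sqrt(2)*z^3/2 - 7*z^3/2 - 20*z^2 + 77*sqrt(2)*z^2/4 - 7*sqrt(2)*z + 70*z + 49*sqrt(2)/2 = (z - 7/2)*(z - 7*sqrt(2))*(z + sqrt(2)/2)*(z + sqrt(2))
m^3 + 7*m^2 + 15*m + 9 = (m + 1)*(m + 3)^2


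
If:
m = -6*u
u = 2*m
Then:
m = 0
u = 0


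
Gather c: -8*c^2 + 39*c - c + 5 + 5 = -8*c^2 + 38*c + 10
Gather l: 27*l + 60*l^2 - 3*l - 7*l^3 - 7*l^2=-7*l^3 + 53*l^2 + 24*l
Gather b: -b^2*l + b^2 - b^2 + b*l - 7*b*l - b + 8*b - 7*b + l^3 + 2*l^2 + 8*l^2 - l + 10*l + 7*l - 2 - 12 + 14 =-b^2*l - 6*b*l + l^3 + 10*l^2 + 16*l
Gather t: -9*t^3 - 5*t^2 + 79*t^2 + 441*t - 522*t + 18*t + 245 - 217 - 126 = -9*t^3 + 74*t^2 - 63*t - 98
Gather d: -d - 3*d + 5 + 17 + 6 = 28 - 4*d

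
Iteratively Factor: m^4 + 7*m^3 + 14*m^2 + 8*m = (m + 2)*(m^3 + 5*m^2 + 4*m) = (m + 1)*(m + 2)*(m^2 + 4*m) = (m + 1)*(m + 2)*(m + 4)*(m)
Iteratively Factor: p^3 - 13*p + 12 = (p - 1)*(p^2 + p - 12) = (p - 3)*(p - 1)*(p + 4)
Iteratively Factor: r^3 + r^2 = (r + 1)*(r^2) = r*(r + 1)*(r)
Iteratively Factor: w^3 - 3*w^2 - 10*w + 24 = (w - 4)*(w^2 + w - 6) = (w - 4)*(w + 3)*(w - 2)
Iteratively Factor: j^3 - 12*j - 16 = (j - 4)*(j^2 + 4*j + 4) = (j - 4)*(j + 2)*(j + 2)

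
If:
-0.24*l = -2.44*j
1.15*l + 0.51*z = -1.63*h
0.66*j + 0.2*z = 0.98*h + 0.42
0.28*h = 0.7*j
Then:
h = -0.13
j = -0.05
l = -0.54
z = 1.63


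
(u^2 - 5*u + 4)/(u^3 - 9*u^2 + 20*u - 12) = (u - 4)/(u^2 - 8*u + 12)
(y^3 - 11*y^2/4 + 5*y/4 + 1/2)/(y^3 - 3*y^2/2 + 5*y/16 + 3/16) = 4*(y - 2)/(4*y - 3)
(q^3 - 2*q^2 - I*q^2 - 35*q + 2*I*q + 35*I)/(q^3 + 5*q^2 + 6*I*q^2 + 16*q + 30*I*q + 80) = (q^2 - q*(7 + I) + 7*I)/(q^2 + 6*I*q + 16)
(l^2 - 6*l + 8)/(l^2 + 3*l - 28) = (l - 2)/(l + 7)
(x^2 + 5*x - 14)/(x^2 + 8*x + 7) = (x - 2)/(x + 1)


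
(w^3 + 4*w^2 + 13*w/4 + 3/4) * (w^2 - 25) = w^5 + 4*w^4 - 87*w^3/4 - 397*w^2/4 - 325*w/4 - 75/4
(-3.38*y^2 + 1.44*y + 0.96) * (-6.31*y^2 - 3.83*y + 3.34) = 21.3278*y^4 + 3.859*y^3 - 22.862*y^2 + 1.1328*y + 3.2064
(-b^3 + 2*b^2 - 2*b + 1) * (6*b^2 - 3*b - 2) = -6*b^5 + 15*b^4 - 16*b^3 + 8*b^2 + b - 2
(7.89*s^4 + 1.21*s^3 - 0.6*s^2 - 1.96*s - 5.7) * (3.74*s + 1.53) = 29.5086*s^5 + 16.5971*s^4 - 0.3927*s^3 - 8.2484*s^2 - 24.3168*s - 8.721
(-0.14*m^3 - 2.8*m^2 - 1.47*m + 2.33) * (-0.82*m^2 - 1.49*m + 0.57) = 0.1148*m^5 + 2.5046*m^4 + 5.2976*m^3 - 1.3163*m^2 - 4.3096*m + 1.3281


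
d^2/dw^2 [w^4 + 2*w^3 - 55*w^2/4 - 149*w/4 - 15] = 12*w^2 + 12*w - 55/2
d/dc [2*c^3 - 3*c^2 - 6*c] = 6*c^2 - 6*c - 6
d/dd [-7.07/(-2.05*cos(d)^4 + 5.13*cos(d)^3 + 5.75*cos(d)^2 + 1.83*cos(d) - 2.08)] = (57.974*cos(d)^3 - 108.8073*cos(d)^2 - 81.305*cos(d) - 12.9381)*sin(d)/(-2.05*cos(d)^4 + 5.13*cos(d)^3 + 5.75*cos(d)^2 + 1.83*cos(d) - 2.08)^2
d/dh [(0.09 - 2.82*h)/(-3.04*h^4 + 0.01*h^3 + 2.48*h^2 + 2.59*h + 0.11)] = (-25.7184*h^4 + 1.1508*h^3 + 6.9909*h^2 - 0.4464*h - 0.5433)/(9.2416*h^8 - 0.0608*h^7 - 15.0783*h^6 - 15.6976*h^5 + 5.5334*h^4 + 12.8486*h^3 + 7.2537*h^2 + 0.5698*h + 0.0121)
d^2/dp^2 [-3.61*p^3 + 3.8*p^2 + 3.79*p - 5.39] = 7.6 - 21.66*p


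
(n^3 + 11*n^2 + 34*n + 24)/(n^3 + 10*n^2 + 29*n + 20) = (n + 6)/(n + 5)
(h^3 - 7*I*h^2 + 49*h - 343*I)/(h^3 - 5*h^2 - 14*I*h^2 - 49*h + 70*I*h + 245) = (h + 7*I)/(h - 5)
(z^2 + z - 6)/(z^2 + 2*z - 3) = (z - 2)/(z - 1)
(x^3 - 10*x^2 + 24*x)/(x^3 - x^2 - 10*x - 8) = x*(x - 6)/(x^2 + 3*x + 2)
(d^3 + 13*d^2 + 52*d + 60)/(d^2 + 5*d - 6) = (d^2 + 7*d + 10)/(d - 1)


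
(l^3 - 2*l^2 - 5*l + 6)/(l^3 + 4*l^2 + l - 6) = (l - 3)/(l + 3)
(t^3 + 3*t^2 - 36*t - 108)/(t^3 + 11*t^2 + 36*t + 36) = (t - 6)/(t + 2)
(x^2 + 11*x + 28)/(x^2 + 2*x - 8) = (x + 7)/(x - 2)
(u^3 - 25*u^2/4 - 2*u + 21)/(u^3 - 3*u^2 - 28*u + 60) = (u + 7/4)/(u + 5)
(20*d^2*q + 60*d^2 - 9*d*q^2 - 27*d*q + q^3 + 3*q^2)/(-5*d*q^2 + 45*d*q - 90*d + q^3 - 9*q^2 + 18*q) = (-4*d*q - 12*d + q^2 + 3*q)/(q^2 - 9*q + 18)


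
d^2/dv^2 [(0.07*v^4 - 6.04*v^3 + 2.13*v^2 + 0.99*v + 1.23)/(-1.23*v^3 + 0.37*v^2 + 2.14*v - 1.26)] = (-2.8421709430404e-14*v^7 - 1.33502000000001*v^6 + 86.7226620000001*v^5 - 167.323758*v^4 + 117.034886*v^3 - 68.182218*v^2 + 60.359436*v - 24.514716)/(1.860867*v^9 - 1.679319*v^8 - 9.207657*v^7 + 11.511593*v^6 + 12.57927*v^5 - 24.465306*v^4 + 2.043908*v^3 + 15.548652*v^2 - 10.192392*v + 2.000376)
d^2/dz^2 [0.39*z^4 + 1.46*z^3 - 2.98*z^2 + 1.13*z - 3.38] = 4.68*z^2 + 8.76*z - 5.96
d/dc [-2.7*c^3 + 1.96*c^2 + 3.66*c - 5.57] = -8.1*c^2 + 3.92*c + 3.66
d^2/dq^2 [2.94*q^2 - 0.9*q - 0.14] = 5.88000000000000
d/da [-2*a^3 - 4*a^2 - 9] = 2*a*(-3*a - 4)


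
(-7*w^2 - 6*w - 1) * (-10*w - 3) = 70*w^3 + 81*w^2 + 28*w + 3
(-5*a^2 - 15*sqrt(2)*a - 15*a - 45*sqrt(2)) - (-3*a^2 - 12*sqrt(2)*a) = -2*a^2 - 15*a - 3*sqrt(2)*a - 45*sqrt(2)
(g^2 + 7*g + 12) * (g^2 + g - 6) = g^4 + 8*g^3 + 13*g^2 - 30*g - 72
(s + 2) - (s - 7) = 9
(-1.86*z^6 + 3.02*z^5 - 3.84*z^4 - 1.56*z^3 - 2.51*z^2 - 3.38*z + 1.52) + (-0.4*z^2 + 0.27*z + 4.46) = -1.86*z^6 + 3.02*z^5 - 3.84*z^4 - 1.56*z^3 - 2.91*z^2 - 3.11*z + 5.98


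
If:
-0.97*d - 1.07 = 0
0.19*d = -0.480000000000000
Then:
No Solution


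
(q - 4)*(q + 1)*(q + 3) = q^3 - 13*q - 12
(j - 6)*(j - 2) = j^2 - 8*j + 12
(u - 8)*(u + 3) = u^2 - 5*u - 24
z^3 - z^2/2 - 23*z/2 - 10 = (z - 4)*(z + 1)*(z + 5/2)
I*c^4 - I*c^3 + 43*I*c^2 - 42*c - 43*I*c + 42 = (c - 7*I)*(c + I)*(c + 6*I)*(I*c - I)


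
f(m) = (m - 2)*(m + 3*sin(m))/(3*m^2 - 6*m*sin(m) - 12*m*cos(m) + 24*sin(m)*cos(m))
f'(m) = (m - 2)*(m + 3*sin(m))*(-12*m*sin(m) + 6*m*cos(m) - 6*m + 24*sin(m)^2 + 6*sin(m) - 24*cos(m)^2 + 12*cos(m))/(3*m^2 - 6*m*sin(m) - 12*m*cos(m) + 24*sin(m)*cos(m))^2 + (m - 2)*(3*cos(m) + 1)/(3*m^2 - 6*m*sin(m) - 12*m*cos(m) + 24*sin(m)*cos(m)) + (m + 3*sin(m))/(3*m^2 - 6*m*sin(m) - 12*m*cos(m) + 24*sin(m)*cos(m))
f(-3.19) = -1.99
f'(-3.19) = 0.21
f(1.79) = 0.77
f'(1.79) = 1.77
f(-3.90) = 0.69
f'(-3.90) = 3.23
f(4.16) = 0.03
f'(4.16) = 0.00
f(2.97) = 0.06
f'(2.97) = -0.06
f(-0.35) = -0.78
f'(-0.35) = 0.52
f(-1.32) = -3.28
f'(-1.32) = 9.08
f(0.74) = -0.86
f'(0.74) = -1.08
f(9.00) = 0.23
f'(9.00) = -0.13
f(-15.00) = 0.59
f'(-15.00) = 0.04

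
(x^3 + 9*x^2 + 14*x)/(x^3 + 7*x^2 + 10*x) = (x + 7)/(x + 5)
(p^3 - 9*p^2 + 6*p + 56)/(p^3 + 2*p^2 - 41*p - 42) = (p^3 - 9*p^2 + 6*p + 56)/(p^3 + 2*p^2 - 41*p - 42)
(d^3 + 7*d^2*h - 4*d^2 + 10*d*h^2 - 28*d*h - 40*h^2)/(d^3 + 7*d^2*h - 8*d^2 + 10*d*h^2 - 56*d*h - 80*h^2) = (d - 4)/(d - 8)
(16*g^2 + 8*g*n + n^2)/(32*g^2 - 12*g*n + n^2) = (16*g^2 + 8*g*n + n^2)/(32*g^2 - 12*g*n + n^2)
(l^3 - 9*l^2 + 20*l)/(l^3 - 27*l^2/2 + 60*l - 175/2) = 2*l*(l - 4)/(2*l^2 - 17*l + 35)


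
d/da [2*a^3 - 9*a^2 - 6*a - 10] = 6*a^2 - 18*a - 6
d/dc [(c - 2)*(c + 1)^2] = 3*c^2 - 3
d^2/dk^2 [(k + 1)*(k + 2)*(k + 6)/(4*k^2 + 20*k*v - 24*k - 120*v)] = ((k + 1)*(k + 2)*(k + 6)*(2*k + 5*v - 6)^2 + 3*(k + 3)*(k^2 + 5*k*v - 6*k - 30*v)^2 - (k^2 + 5*k*v - 6*k - 30*v)*((k + 1)*(k + 2)*(k + 6) + (k + 1)*(k + 2)*(2*k + 5*v - 6) + (k + 1)*(k + 6)*(2*k + 5*v - 6) + (k + 2)*(k + 6)*(2*k + 5*v - 6)))/(2*(k^2 + 5*k*v - 6*k - 30*v)^3)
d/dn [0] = 0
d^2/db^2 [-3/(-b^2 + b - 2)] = 6*(-b^2 + b + (2*b - 1)^2 - 2)/(b^2 - b + 2)^3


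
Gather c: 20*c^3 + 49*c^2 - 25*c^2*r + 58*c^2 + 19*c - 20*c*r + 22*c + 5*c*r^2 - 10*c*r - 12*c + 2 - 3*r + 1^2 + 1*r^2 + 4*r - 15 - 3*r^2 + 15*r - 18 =20*c^3 + c^2*(107 - 25*r) + c*(5*r^2 - 30*r + 29) - 2*r^2 + 16*r - 30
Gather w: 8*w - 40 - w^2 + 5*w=-w^2 + 13*w - 40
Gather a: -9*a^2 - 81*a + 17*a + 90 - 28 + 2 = -9*a^2 - 64*a + 64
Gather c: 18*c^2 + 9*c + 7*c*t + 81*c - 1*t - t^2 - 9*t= 18*c^2 + c*(7*t + 90) - t^2 - 10*t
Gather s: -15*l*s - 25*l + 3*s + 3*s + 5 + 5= -25*l + s*(6 - 15*l) + 10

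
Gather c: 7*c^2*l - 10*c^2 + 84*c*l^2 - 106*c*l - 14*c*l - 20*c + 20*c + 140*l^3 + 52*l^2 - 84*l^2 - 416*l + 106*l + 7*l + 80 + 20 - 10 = c^2*(7*l - 10) + c*(84*l^2 - 120*l) + 140*l^3 - 32*l^2 - 303*l + 90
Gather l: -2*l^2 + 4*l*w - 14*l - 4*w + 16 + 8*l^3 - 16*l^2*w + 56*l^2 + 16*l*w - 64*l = 8*l^3 + l^2*(54 - 16*w) + l*(20*w - 78) - 4*w + 16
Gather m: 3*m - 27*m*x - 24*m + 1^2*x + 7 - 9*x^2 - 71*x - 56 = m*(-27*x - 21) - 9*x^2 - 70*x - 49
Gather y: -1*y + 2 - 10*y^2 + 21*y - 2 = -10*y^2 + 20*y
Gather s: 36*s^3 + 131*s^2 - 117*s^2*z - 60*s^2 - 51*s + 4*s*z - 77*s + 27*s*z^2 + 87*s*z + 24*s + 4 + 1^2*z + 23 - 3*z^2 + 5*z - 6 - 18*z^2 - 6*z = 36*s^3 + s^2*(71 - 117*z) + s*(27*z^2 + 91*z - 104) - 21*z^2 + 21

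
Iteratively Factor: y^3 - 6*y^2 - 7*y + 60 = (y + 3)*(y^2 - 9*y + 20) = (y - 5)*(y + 3)*(y - 4)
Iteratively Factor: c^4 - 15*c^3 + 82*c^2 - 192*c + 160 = (c - 4)*(c^3 - 11*c^2 + 38*c - 40) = (c - 5)*(c - 4)*(c^2 - 6*c + 8) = (c - 5)*(c - 4)*(c - 2)*(c - 4)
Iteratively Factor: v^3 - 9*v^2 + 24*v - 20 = (v - 2)*(v^2 - 7*v + 10) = (v - 2)^2*(v - 5)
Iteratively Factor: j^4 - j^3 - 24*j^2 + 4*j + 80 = (j + 2)*(j^3 - 3*j^2 - 18*j + 40) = (j + 2)*(j + 4)*(j^2 - 7*j + 10) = (j - 5)*(j + 2)*(j + 4)*(j - 2)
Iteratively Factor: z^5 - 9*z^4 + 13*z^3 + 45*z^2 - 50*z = (z - 5)*(z^4 - 4*z^3 - 7*z^2 + 10*z) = (z - 5)*(z + 2)*(z^3 - 6*z^2 + 5*z) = z*(z - 5)*(z + 2)*(z^2 - 6*z + 5) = z*(z - 5)^2*(z + 2)*(z - 1)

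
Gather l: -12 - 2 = -14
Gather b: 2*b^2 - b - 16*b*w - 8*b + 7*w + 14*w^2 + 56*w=2*b^2 + b*(-16*w - 9) + 14*w^2 + 63*w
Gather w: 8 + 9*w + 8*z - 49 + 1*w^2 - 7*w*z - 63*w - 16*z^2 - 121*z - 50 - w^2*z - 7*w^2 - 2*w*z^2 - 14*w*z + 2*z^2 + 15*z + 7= w^2*(-z - 6) + w*(-2*z^2 - 21*z - 54) - 14*z^2 - 98*z - 84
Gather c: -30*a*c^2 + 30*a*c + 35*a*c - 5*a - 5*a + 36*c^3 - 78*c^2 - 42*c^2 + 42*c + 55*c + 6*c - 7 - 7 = -10*a + 36*c^3 + c^2*(-30*a - 120) + c*(65*a + 103) - 14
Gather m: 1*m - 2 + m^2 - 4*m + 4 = m^2 - 3*m + 2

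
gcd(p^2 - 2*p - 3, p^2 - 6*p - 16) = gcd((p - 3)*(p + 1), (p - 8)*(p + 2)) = 1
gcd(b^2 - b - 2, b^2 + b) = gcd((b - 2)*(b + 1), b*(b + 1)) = b + 1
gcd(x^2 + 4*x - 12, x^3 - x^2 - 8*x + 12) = x - 2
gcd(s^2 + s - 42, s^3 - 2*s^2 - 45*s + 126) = s^2 + s - 42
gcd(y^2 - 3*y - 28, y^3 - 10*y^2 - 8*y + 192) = y + 4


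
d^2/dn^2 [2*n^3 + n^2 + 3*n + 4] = 12*n + 2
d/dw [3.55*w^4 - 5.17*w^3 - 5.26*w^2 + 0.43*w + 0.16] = 14.2*w^3 - 15.51*w^2 - 10.52*w + 0.43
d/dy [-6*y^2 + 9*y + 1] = 9 - 12*y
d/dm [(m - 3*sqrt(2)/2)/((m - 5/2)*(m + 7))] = (-4*m^2 + 12*sqrt(2)*m - 70 + 27*sqrt(2))/(4*m^4 + 36*m^3 - 59*m^2 - 630*m + 1225)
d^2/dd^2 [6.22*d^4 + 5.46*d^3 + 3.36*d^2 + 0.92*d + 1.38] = 74.64*d^2 + 32.76*d + 6.72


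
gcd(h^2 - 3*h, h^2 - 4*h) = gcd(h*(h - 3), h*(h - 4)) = h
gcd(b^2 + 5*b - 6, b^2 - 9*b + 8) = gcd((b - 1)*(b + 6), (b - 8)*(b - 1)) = b - 1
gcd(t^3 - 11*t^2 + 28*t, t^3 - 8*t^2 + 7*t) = t^2 - 7*t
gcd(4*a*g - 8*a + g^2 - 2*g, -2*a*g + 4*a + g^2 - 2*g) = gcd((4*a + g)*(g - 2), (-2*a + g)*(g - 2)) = g - 2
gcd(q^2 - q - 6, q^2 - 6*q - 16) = q + 2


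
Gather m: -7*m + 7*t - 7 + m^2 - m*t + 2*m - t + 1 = m^2 + m*(-t - 5) + 6*t - 6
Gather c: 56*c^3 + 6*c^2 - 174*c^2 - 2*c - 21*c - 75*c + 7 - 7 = 56*c^3 - 168*c^2 - 98*c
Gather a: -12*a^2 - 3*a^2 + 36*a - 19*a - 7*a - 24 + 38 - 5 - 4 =-15*a^2 + 10*a + 5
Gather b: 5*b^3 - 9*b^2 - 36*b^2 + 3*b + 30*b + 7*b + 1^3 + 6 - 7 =5*b^3 - 45*b^2 + 40*b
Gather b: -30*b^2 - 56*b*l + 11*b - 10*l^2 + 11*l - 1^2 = -30*b^2 + b*(11 - 56*l) - 10*l^2 + 11*l - 1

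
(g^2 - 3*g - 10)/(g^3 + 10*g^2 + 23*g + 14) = (g - 5)/(g^2 + 8*g + 7)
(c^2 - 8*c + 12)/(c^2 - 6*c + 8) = (c - 6)/(c - 4)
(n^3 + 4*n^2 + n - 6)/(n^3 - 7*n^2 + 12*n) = (n^3 + 4*n^2 + n - 6)/(n*(n^2 - 7*n + 12))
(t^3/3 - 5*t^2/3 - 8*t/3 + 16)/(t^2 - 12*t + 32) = (t^2 - t - 12)/(3*(t - 8))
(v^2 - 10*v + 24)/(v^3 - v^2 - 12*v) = (v - 6)/(v*(v + 3))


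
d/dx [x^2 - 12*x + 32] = 2*x - 12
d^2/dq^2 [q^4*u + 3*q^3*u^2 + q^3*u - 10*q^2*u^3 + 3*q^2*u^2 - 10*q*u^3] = 2*u*(6*q^2 + 9*q*u + 3*q - 10*u^2 + 3*u)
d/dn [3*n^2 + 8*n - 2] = 6*n + 8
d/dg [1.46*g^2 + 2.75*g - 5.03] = 2.92*g + 2.75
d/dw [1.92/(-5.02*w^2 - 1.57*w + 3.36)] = (19.2768*w + 3.0144)/(5.02*w^2 + 1.57*w - 3.36)^2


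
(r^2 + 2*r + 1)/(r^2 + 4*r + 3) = (r + 1)/(r + 3)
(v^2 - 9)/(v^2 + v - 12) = (v + 3)/(v + 4)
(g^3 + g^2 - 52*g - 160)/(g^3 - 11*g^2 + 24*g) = (g^2 + 9*g + 20)/(g*(g - 3))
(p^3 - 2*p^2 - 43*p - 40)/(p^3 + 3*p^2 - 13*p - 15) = (p - 8)/(p - 3)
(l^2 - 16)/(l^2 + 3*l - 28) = (l + 4)/(l + 7)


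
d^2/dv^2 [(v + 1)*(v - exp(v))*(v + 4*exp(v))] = 3*v^2*exp(v) - 16*v*exp(2*v) + 15*v*exp(v) + 6*v - 32*exp(2*v) + 12*exp(v) + 2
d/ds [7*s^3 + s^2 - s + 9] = 21*s^2 + 2*s - 1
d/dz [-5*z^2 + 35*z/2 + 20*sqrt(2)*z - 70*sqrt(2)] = -10*z + 35/2 + 20*sqrt(2)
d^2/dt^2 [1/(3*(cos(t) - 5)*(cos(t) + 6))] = (-4*sin(t)^4/3 + 41*sin(t)^2 - 35*cos(t)/4 - cos(3*t)/4 - 19)/((cos(t) - 5)^3*(cos(t) + 6)^3)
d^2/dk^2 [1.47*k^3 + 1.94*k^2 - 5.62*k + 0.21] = 8.82*k + 3.88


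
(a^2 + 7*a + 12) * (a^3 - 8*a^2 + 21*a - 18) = a^5 - a^4 - 23*a^3 + 33*a^2 + 126*a - 216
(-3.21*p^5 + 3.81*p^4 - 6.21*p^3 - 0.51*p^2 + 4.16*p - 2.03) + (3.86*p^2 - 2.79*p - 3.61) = -3.21*p^5 + 3.81*p^4 - 6.21*p^3 + 3.35*p^2 + 1.37*p - 5.64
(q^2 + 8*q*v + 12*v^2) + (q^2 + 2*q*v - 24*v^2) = 2*q^2 + 10*q*v - 12*v^2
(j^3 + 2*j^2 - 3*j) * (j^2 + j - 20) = j^5 + 3*j^4 - 21*j^3 - 43*j^2 + 60*j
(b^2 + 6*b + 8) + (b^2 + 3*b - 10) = 2*b^2 + 9*b - 2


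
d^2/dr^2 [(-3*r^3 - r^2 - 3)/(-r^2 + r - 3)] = 2*(-5*r^3 - 27*r^2 + 72*r + 3)/(r^6 - 3*r^5 + 12*r^4 - 19*r^3 + 36*r^2 - 27*r + 27)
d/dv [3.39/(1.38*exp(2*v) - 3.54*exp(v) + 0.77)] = (12.0006 - 9.3564*exp(v))*exp(v)/(1.38*exp(2*v) - 3.54*exp(v) + 0.77)^2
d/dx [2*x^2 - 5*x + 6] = 4*x - 5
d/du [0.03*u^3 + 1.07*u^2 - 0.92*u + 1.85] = 0.09*u^2 + 2.14*u - 0.92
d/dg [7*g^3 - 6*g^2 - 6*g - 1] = 21*g^2 - 12*g - 6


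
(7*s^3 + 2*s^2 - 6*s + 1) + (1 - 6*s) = 7*s^3 + 2*s^2 - 12*s + 2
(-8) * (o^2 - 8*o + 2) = -8*o^2 + 64*o - 16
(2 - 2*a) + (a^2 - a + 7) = a^2 - 3*a + 9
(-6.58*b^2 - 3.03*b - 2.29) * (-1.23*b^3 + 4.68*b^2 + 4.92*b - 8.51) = 8.0934*b^5 - 27.0675*b^4 - 43.7373*b^3 + 30.371*b^2 + 14.5185*b + 19.4879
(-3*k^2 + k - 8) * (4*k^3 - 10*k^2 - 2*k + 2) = -12*k^5 + 34*k^4 - 36*k^3 + 72*k^2 + 18*k - 16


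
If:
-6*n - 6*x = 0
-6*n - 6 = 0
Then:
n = -1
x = 1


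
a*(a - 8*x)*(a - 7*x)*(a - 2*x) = a^4 - 17*a^3*x + 86*a^2*x^2 - 112*a*x^3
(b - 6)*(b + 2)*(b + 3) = b^3 - b^2 - 24*b - 36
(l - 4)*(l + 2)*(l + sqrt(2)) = l^3 - 2*l^2 + sqrt(2)*l^2 - 8*l - 2*sqrt(2)*l - 8*sqrt(2)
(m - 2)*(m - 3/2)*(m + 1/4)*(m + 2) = m^4 - 5*m^3/4 - 35*m^2/8 + 5*m + 3/2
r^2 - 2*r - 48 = (r - 8)*(r + 6)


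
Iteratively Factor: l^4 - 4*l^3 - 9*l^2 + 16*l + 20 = (l - 5)*(l^3 + l^2 - 4*l - 4) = (l - 5)*(l + 2)*(l^2 - l - 2) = (l - 5)*(l - 2)*(l + 2)*(l + 1)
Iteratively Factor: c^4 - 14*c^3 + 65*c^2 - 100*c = (c - 5)*(c^3 - 9*c^2 + 20*c) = (c - 5)*(c - 4)*(c^2 - 5*c) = (c - 5)^2*(c - 4)*(c)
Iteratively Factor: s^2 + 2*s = (s + 2)*(s)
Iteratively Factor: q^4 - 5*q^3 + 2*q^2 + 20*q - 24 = (q - 2)*(q^3 - 3*q^2 - 4*q + 12) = (q - 2)^2*(q^2 - q - 6) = (q - 2)^2*(q + 2)*(q - 3)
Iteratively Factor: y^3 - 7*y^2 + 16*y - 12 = (y - 3)*(y^2 - 4*y + 4) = (y - 3)*(y - 2)*(y - 2)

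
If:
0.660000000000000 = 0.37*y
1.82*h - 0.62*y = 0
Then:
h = 0.61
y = 1.78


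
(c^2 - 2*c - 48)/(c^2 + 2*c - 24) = (c - 8)/(c - 4)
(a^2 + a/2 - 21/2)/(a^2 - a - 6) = (a + 7/2)/(a + 2)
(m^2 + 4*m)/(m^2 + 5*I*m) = (m + 4)/(m + 5*I)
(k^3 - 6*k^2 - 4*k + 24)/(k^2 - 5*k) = (k^3 - 6*k^2 - 4*k + 24)/(k*(k - 5))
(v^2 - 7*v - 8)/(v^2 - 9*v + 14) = (v^2 - 7*v - 8)/(v^2 - 9*v + 14)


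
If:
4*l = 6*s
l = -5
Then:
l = -5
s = -10/3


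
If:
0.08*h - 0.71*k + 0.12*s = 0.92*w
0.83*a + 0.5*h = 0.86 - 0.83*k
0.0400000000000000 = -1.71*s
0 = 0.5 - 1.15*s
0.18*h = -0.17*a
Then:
No Solution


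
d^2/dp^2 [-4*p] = 0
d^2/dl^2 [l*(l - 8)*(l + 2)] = 6*l - 12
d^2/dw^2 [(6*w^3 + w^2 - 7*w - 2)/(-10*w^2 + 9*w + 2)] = 8*(w^3 + 54*w^2 - 48*w + 18)/(1000*w^6 - 2700*w^5 + 1830*w^4 + 351*w^3 - 366*w^2 - 108*w - 8)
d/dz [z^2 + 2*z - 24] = 2*z + 2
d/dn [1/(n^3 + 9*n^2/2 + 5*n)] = 4*(-3*n^2 - 9*n - 5)/(n^2*(2*n^2 + 9*n + 10)^2)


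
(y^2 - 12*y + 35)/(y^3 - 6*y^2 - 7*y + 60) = (y - 7)/(y^2 - y - 12)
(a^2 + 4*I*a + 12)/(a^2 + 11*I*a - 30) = (a - 2*I)/(a + 5*I)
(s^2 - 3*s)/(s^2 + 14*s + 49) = s*(s - 3)/(s^2 + 14*s + 49)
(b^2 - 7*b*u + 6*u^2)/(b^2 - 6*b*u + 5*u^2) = (-b + 6*u)/(-b + 5*u)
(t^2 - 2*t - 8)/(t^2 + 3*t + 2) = (t - 4)/(t + 1)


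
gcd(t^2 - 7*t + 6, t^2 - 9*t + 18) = t - 6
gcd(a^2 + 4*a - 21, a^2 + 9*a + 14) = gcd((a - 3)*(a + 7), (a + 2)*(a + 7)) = a + 7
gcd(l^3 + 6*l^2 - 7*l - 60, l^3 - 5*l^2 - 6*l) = 1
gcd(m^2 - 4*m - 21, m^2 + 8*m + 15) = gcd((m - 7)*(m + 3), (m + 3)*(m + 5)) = m + 3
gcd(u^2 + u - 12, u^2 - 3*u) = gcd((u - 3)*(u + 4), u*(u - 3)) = u - 3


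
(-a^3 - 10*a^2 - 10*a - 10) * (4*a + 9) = -4*a^4 - 49*a^3 - 130*a^2 - 130*a - 90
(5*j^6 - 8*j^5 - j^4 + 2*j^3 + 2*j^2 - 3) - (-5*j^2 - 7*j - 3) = 5*j^6 - 8*j^5 - j^4 + 2*j^3 + 7*j^2 + 7*j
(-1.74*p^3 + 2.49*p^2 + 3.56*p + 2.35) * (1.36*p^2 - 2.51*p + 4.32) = -2.3664*p^5 + 7.7538*p^4 - 8.9251*p^3 + 5.0172*p^2 + 9.4807*p + 10.152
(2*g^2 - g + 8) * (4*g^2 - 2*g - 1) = 8*g^4 - 8*g^3 + 32*g^2 - 15*g - 8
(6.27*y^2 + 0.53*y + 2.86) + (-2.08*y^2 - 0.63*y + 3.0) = 4.19*y^2 - 0.1*y + 5.86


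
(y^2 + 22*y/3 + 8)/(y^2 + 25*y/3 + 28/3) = (y + 6)/(y + 7)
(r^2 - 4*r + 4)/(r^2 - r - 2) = (r - 2)/(r + 1)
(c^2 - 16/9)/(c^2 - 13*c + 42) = (c^2 - 16/9)/(c^2 - 13*c + 42)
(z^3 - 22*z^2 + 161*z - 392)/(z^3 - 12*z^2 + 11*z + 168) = (z - 7)/(z + 3)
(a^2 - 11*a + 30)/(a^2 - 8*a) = (a^2 - 11*a + 30)/(a*(a - 8))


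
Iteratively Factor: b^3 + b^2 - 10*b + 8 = (b + 4)*(b^2 - 3*b + 2) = (b - 2)*(b + 4)*(b - 1)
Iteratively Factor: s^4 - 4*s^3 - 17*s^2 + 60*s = (s)*(s^3 - 4*s^2 - 17*s + 60) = s*(s - 5)*(s^2 + s - 12) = s*(s - 5)*(s - 3)*(s + 4)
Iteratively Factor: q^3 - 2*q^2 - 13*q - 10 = (q + 1)*(q^2 - 3*q - 10) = (q + 1)*(q + 2)*(q - 5)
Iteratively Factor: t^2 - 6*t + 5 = (t - 5)*(t - 1)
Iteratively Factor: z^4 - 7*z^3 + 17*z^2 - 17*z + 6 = (z - 1)*(z^3 - 6*z^2 + 11*z - 6) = (z - 3)*(z - 1)*(z^2 - 3*z + 2) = (z - 3)*(z - 1)^2*(z - 2)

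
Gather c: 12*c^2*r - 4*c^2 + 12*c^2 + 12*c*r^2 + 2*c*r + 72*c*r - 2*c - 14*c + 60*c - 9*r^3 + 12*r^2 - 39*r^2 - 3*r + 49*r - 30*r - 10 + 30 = c^2*(12*r + 8) + c*(12*r^2 + 74*r + 44) - 9*r^3 - 27*r^2 + 16*r + 20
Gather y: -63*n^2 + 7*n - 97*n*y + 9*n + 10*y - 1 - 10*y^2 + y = -63*n^2 + 16*n - 10*y^2 + y*(11 - 97*n) - 1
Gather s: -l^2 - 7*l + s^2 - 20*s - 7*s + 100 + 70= -l^2 - 7*l + s^2 - 27*s + 170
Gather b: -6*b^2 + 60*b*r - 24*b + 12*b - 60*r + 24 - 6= -6*b^2 + b*(60*r - 12) - 60*r + 18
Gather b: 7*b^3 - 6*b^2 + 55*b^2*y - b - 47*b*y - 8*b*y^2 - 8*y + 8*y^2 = 7*b^3 + b^2*(55*y - 6) + b*(-8*y^2 - 47*y - 1) + 8*y^2 - 8*y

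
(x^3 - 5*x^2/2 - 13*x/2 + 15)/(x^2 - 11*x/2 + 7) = (2*x^2 - x - 15)/(2*x - 7)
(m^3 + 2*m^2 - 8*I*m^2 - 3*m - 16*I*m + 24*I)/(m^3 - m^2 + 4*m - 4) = (m^2 + m*(3 - 8*I) - 24*I)/(m^2 + 4)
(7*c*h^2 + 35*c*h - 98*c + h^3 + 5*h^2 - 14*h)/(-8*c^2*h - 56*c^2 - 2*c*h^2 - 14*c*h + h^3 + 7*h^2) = (-7*c*h + 14*c - h^2 + 2*h)/(8*c^2 + 2*c*h - h^2)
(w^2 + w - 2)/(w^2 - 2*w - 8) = (w - 1)/(w - 4)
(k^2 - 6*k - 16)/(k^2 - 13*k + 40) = (k + 2)/(k - 5)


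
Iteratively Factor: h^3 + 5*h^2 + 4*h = (h + 1)*(h^2 + 4*h) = h*(h + 1)*(h + 4)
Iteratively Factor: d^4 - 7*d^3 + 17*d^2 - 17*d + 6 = (d - 3)*(d^3 - 4*d^2 + 5*d - 2) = (d - 3)*(d - 1)*(d^2 - 3*d + 2) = (d - 3)*(d - 1)^2*(d - 2)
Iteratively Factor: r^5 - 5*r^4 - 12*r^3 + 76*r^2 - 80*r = (r - 2)*(r^4 - 3*r^3 - 18*r^2 + 40*r) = (r - 2)*(r + 4)*(r^3 - 7*r^2 + 10*r) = r*(r - 2)*(r + 4)*(r^2 - 7*r + 10) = r*(r - 5)*(r - 2)*(r + 4)*(r - 2)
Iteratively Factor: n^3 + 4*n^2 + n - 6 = (n + 2)*(n^2 + 2*n - 3) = (n + 2)*(n + 3)*(n - 1)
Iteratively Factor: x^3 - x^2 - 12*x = (x)*(x^2 - x - 12) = x*(x - 4)*(x + 3)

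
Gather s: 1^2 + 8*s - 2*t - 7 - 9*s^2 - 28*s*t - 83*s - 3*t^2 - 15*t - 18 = -9*s^2 + s*(-28*t - 75) - 3*t^2 - 17*t - 24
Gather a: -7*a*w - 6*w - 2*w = -7*a*w - 8*w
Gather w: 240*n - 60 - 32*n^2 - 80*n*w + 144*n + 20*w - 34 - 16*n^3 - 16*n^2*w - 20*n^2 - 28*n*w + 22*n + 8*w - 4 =-16*n^3 - 52*n^2 + 406*n + w*(-16*n^2 - 108*n + 28) - 98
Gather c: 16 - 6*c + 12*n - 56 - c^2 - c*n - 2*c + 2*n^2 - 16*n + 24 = -c^2 + c*(-n - 8) + 2*n^2 - 4*n - 16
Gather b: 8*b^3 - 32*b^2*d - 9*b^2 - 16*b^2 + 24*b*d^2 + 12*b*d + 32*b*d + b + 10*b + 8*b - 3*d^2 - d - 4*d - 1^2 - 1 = 8*b^3 + b^2*(-32*d - 25) + b*(24*d^2 + 44*d + 19) - 3*d^2 - 5*d - 2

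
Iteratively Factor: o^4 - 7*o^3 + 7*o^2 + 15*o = (o + 1)*(o^3 - 8*o^2 + 15*o) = (o - 3)*(o + 1)*(o^2 - 5*o) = (o - 5)*(o - 3)*(o + 1)*(o)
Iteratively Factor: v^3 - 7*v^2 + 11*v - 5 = (v - 1)*(v^2 - 6*v + 5) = (v - 1)^2*(v - 5)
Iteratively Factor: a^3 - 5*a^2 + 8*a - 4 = (a - 1)*(a^2 - 4*a + 4) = (a - 2)*(a - 1)*(a - 2)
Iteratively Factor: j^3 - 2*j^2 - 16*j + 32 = (j + 4)*(j^2 - 6*j + 8) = (j - 4)*(j + 4)*(j - 2)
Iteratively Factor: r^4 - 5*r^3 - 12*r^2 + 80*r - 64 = (r - 4)*(r^3 - r^2 - 16*r + 16) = (r - 4)^2*(r^2 + 3*r - 4) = (r - 4)^2*(r + 4)*(r - 1)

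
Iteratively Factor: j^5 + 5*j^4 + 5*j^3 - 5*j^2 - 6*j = (j + 1)*(j^4 + 4*j^3 + j^2 - 6*j) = (j - 1)*(j + 1)*(j^3 + 5*j^2 + 6*j) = j*(j - 1)*(j + 1)*(j^2 + 5*j + 6) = j*(j - 1)*(j + 1)*(j + 2)*(j + 3)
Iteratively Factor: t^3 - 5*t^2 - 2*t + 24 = (t - 3)*(t^2 - 2*t - 8) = (t - 3)*(t + 2)*(t - 4)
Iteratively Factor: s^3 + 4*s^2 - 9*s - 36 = (s + 3)*(s^2 + s - 12) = (s - 3)*(s + 3)*(s + 4)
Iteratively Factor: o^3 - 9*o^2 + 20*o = (o - 4)*(o^2 - 5*o) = (o - 5)*(o - 4)*(o)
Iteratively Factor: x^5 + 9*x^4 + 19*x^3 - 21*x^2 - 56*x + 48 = (x + 4)*(x^4 + 5*x^3 - x^2 - 17*x + 12) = (x - 1)*(x + 4)*(x^3 + 6*x^2 + 5*x - 12) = (x - 1)*(x + 4)^2*(x^2 + 2*x - 3) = (x - 1)*(x + 3)*(x + 4)^2*(x - 1)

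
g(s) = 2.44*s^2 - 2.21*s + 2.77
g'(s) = 4.88*s - 2.21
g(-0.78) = 5.98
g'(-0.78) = -6.02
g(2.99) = 17.98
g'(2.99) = 12.38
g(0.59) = 2.32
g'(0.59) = 0.67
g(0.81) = 2.58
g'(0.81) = 1.74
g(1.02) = 3.05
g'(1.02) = 2.77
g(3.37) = 23.03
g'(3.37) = 14.24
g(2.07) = 8.65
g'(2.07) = 7.89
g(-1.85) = 15.21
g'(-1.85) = -11.24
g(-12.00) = 380.65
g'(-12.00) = -60.77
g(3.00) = 18.10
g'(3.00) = 12.43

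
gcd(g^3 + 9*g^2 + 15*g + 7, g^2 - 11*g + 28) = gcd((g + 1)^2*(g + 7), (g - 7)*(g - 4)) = 1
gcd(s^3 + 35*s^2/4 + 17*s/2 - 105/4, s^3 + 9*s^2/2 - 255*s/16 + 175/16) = s^2 + 23*s/4 - 35/4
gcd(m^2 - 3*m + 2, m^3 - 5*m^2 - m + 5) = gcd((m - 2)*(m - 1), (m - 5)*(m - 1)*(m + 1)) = m - 1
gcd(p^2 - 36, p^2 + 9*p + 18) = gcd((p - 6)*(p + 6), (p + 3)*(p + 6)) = p + 6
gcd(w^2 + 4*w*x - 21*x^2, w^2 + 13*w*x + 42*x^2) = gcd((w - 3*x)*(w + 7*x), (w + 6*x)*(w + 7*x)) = w + 7*x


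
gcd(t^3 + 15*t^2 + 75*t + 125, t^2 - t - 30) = t + 5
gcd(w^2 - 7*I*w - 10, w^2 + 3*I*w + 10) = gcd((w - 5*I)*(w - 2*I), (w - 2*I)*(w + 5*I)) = w - 2*I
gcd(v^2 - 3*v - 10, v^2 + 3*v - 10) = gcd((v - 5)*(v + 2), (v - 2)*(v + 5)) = 1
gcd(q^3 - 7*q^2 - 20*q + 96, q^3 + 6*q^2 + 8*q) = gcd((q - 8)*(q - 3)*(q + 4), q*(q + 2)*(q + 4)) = q + 4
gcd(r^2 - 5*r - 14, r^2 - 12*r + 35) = r - 7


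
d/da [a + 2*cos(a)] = 1 - 2*sin(a)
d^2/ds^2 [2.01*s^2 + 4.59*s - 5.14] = 4.02000000000000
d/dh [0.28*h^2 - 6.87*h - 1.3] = 0.56*h - 6.87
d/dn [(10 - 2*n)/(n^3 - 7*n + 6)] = 2*(-n^3 + 7*n + (n - 5)*(3*n^2 - 7) - 6)/(n^3 - 7*n + 6)^2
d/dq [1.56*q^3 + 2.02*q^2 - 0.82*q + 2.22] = 4.68*q^2 + 4.04*q - 0.82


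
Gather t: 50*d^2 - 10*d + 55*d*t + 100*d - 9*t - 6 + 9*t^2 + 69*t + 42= 50*d^2 + 90*d + 9*t^2 + t*(55*d + 60) + 36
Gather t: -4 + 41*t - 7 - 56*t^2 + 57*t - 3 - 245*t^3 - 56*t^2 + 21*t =-245*t^3 - 112*t^2 + 119*t - 14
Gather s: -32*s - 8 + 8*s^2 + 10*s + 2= 8*s^2 - 22*s - 6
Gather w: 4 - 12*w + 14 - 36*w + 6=24 - 48*w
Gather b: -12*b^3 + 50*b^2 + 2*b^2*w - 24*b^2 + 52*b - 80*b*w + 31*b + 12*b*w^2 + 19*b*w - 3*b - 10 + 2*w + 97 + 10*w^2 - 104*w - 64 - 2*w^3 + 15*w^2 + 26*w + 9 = -12*b^3 + b^2*(2*w + 26) + b*(12*w^2 - 61*w + 80) - 2*w^3 + 25*w^2 - 76*w + 32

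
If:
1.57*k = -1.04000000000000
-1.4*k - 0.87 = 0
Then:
No Solution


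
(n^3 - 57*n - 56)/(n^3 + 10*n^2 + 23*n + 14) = (n - 8)/(n + 2)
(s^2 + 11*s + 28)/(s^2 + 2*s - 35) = (s + 4)/(s - 5)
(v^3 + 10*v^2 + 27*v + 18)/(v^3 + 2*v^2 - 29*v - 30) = (v + 3)/(v - 5)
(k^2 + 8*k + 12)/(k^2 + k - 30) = (k + 2)/(k - 5)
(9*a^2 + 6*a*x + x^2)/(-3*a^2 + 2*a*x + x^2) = (3*a + x)/(-a + x)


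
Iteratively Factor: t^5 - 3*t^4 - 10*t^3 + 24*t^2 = (t)*(t^4 - 3*t^3 - 10*t^2 + 24*t) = t^2*(t^3 - 3*t^2 - 10*t + 24) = t^2*(t - 4)*(t^2 + t - 6) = t^2*(t - 4)*(t + 3)*(t - 2)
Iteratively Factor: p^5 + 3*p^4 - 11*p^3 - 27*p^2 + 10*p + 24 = (p + 1)*(p^4 + 2*p^3 - 13*p^2 - 14*p + 24) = (p - 1)*(p + 1)*(p^3 + 3*p^2 - 10*p - 24) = (p - 1)*(p + 1)*(p + 4)*(p^2 - p - 6) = (p - 1)*(p + 1)*(p + 2)*(p + 4)*(p - 3)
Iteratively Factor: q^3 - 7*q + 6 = (q - 2)*(q^2 + 2*q - 3) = (q - 2)*(q - 1)*(q + 3)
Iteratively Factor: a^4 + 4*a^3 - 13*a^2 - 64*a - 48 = (a + 4)*(a^3 - 13*a - 12) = (a - 4)*(a + 4)*(a^2 + 4*a + 3) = (a - 4)*(a + 1)*(a + 4)*(a + 3)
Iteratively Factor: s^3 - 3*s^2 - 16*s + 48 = (s - 3)*(s^2 - 16) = (s - 3)*(s + 4)*(s - 4)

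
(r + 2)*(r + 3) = r^2 + 5*r + 6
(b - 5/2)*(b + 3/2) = b^2 - b - 15/4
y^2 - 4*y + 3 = (y - 3)*(y - 1)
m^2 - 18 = (m - 3*sqrt(2))*(m + 3*sqrt(2))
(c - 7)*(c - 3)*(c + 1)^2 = c^4 - 8*c^3 + 2*c^2 + 32*c + 21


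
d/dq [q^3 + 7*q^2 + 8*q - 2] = 3*q^2 + 14*q + 8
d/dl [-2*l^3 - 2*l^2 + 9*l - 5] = -6*l^2 - 4*l + 9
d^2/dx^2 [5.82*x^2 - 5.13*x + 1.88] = 11.6400000000000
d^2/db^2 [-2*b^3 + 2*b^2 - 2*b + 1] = 4 - 12*b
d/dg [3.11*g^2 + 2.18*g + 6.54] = 6.22*g + 2.18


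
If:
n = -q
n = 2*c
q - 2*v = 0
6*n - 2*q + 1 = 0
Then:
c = -1/16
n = -1/8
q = 1/8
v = 1/16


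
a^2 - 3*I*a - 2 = (a - 2*I)*(a - I)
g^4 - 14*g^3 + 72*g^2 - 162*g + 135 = (g - 5)*(g - 3)^3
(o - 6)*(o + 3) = o^2 - 3*o - 18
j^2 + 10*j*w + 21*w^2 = (j + 3*w)*(j + 7*w)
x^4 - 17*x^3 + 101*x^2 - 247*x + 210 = (x - 7)*(x - 5)*(x - 3)*(x - 2)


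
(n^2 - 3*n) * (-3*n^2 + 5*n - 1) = -3*n^4 + 14*n^3 - 16*n^2 + 3*n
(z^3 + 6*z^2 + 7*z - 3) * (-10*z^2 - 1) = -10*z^5 - 60*z^4 - 71*z^3 + 24*z^2 - 7*z + 3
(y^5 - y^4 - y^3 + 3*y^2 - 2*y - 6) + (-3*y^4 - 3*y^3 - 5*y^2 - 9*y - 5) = y^5 - 4*y^4 - 4*y^3 - 2*y^2 - 11*y - 11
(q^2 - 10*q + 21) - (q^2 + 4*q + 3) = 18 - 14*q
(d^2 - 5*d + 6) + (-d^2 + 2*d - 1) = 5 - 3*d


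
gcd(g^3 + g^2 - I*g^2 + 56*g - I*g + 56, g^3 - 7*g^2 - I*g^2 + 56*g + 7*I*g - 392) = g^2 - I*g + 56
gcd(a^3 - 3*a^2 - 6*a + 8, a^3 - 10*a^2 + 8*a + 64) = a^2 - 2*a - 8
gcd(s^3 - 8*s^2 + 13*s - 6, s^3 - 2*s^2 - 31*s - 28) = 1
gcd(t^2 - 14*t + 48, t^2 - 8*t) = t - 8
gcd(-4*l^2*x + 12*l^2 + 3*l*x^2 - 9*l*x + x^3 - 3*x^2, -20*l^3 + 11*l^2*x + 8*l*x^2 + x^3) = -4*l^2 + 3*l*x + x^2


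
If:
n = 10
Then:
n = 10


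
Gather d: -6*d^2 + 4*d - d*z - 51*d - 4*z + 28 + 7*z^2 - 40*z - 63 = -6*d^2 + d*(-z - 47) + 7*z^2 - 44*z - 35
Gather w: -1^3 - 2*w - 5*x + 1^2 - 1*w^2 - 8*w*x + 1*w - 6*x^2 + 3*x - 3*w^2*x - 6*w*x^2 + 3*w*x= w^2*(-3*x - 1) + w*(-6*x^2 - 5*x - 1) - 6*x^2 - 2*x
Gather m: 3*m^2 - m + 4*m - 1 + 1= 3*m^2 + 3*m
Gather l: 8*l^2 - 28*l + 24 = 8*l^2 - 28*l + 24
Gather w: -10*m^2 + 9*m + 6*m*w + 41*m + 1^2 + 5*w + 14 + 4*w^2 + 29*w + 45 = -10*m^2 + 50*m + 4*w^2 + w*(6*m + 34) + 60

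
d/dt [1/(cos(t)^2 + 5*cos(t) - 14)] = (2*cos(t) + 5)*sin(t)/(cos(t)^2 + 5*cos(t) - 14)^2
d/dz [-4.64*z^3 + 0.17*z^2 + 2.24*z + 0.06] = -13.92*z^2 + 0.34*z + 2.24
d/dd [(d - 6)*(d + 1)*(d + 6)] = 3*d^2 + 2*d - 36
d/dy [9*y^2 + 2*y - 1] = 18*y + 2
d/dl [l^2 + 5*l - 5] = 2*l + 5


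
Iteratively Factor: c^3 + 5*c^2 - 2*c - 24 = (c - 2)*(c^2 + 7*c + 12) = (c - 2)*(c + 4)*(c + 3)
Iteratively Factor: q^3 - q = (q - 1)*(q^2 + q) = (q - 1)*(q + 1)*(q)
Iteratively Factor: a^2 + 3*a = (a + 3)*(a)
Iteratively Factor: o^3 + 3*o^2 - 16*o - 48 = (o + 4)*(o^2 - o - 12) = (o + 3)*(o + 4)*(o - 4)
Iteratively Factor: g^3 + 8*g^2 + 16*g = (g)*(g^2 + 8*g + 16) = g*(g + 4)*(g + 4)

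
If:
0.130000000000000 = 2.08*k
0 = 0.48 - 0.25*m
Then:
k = 0.06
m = 1.92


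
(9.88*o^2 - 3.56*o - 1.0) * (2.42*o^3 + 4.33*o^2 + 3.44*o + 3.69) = 23.9096*o^5 + 34.1652*o^4 + 16.1524*o^3 + 19.8808*o^2 - 16.5764*o - 3.69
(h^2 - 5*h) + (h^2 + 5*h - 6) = 2*h^2 - 6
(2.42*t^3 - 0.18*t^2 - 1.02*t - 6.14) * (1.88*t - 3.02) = 4.5496*t^4 - 7.6468*t^3 - 1.374*t^2 - 8.4628*t + 18.5428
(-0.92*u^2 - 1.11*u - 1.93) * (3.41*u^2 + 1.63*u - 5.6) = -3.1372*u^4 - 5.2847*u^3 - 3.2386*u^2 + 3.0701*u + 10.808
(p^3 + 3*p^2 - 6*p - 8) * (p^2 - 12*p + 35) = p^5 - 9*p^4 - 7*p^3 + 169*p^2 - 114*p - 280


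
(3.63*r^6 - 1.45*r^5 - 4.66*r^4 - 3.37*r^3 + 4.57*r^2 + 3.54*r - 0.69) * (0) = 0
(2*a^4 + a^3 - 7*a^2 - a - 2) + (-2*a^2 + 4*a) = 2*a^4 + a^3 - 9*a^2 + 3*a - 2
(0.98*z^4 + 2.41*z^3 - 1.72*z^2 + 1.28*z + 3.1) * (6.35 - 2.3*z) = -2.254*z^5 + 0.68*z^4 + 19.2595*z^3 - 13.866*z^2 + 0.998*z + 19.685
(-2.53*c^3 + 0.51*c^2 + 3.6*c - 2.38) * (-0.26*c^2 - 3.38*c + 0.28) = 0.6578*c^5 + 8.4188*c^4 - 3.3682*c^3 - 11.4064*c^2 + 9.0524*c - 0.6664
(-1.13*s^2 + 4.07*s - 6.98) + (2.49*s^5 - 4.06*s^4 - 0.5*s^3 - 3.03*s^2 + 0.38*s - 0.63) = 2.49*s^5 - 4.06*s^4 - 0.5*s^3 - 4.16*s^2 + 4.45*s - 7.61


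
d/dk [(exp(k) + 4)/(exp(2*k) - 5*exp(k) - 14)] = (-(exp(k) + 4)*(2*exp(k) - 5) + exp(2*k) - 5*exp(k) - 14)*exp(k)/(-exp(2*k) + 5*exp(k) + 14)^2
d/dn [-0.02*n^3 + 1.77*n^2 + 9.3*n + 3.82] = -0.06*n^2 + 3.54*n + 9.3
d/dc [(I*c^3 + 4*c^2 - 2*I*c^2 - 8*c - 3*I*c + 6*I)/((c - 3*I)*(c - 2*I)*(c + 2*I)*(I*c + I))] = (-c^4 + 2*c^3*(2 + I) + c^2*(6 - 5*I) + 4*c*(2 - I) - 8 - 12*I)/(c^6 + 2*c^5 + 9*c^4 + 16*c^3 + 24*c^2 + 32*c + 16)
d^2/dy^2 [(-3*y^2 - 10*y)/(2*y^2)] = -10/y^3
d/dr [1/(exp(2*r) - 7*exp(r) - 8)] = (7 - 2*exp(r))*exp(r)/(-exp(2*r) + 7*exp(r) + 8)^2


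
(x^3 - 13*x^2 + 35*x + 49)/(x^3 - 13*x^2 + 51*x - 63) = (x^2 - 6*x - 7)/(x^2 - 6*x + 9)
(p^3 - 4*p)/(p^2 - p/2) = 2*(p^2 - 4)/(2*p - 1)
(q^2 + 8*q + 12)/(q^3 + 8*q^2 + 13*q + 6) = (q + 2)/(q^2 + 2*q + 1)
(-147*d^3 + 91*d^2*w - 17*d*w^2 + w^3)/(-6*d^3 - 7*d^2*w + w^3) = (49*d^2 - 14*d*w + w^2)/(2*d^2 + 3*d*w + w^2)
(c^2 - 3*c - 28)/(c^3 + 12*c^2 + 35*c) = (c^2 - 3*c - 28)/(c*(c^2 + 12*c + 35))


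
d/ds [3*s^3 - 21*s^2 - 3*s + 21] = 9*s^2 - 42*s - 3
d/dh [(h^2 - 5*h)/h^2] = 5/h^2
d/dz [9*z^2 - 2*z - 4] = 18*z - 2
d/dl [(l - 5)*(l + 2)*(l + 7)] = 3*l^2 + 8*l - 31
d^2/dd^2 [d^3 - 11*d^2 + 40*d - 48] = 6*d - 22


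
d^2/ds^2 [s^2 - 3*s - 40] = 2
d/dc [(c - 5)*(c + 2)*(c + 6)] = 3*c^2 + 6*c - 28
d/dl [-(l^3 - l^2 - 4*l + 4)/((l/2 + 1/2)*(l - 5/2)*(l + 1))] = 4*(-l^3 + l^2 + 34*l - 52)/(4*l^5 - 8*l^4 - 23*l^3 + 19*l^2 + 55*l + 25)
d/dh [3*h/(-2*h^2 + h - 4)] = 6*(h^2 - 2)/(4*h^4 - 4*h^3 + 17*h^2 - 8*h + 16)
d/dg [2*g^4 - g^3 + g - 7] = 8*g^3 - 3*g^2 + 1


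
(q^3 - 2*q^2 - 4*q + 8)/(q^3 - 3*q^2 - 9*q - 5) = (-q^3 + 2*q^2 + 4*q - 8)/(-q^3 + 3*q^2 + 9*q + 5)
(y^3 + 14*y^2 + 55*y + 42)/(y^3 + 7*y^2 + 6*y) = (y + 7)/y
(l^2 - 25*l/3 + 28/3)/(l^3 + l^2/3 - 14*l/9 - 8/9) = 3*(l - 7)/(3*l^2 + 5*l + 2)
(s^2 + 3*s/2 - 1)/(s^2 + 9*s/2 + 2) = (2*s^2 + 3*s - 2)/(2*s^2 + 9*s + 4)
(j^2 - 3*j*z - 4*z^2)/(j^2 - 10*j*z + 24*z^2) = (-j - z)/(-j + 6*z)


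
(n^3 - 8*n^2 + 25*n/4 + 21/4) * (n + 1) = n^4 - 7*n^3 - 7*n^2/4 + 23*n/2 + 21/4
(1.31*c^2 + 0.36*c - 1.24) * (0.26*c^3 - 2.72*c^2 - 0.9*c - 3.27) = 0.3406*c^5 - 3.4696*c^4 - 2.4806*c^3 - 1.2349*c^2 - 0.0611999999999999*c + 4.0548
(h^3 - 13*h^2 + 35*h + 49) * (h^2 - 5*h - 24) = h^5 - 18*h^4 + 76*h^3 + 186*h^2 - 1085*h - 1176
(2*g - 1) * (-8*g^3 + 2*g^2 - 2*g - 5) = -16*g^4 + 12*g^3 - 6*g^2 - 8*g + 5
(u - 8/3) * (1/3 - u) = -u^2 + 3*u - 8/9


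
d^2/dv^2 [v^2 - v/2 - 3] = 2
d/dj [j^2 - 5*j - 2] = 2*j - 5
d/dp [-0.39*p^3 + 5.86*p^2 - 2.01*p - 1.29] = -1.17*p^2 + 11.72*p - 2.01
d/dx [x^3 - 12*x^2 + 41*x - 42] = 3*x^2 - 24*x + 41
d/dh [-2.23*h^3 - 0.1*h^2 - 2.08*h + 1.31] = -6.69*h^2 - 0.2*h - 2.08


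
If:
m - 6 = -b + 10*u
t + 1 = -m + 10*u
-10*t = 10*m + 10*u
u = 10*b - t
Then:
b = -76/99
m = 760/99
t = -769/99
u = 1/11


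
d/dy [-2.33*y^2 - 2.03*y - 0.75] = -4.66*y - 2.03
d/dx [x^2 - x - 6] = 2*x - 1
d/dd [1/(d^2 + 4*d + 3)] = 2*(-d - 2)/(d^2 + 4*d + 3)^2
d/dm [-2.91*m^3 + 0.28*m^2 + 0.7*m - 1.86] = -8.73*m^2 + 0.56*m + 0.7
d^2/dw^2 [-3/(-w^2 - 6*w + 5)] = 6*(-w^2 - 6*w + 4*(w + 3)^2 + 5)/(w^2 + 6*w - 5)^3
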